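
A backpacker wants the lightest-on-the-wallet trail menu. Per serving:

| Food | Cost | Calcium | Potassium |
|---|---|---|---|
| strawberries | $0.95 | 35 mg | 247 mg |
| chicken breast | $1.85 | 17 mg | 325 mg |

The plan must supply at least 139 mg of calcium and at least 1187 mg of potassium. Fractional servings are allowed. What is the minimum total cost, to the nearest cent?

Minimising a linear cost over {calcium ≥ 139, potassium ≥ 1187, servings ≥ 0} — the optimum is at a vertex, using one or two foods.
strawberries only: max(139/35, 1187/247) = 4.806 servings → $4.57.
chicken breast only: max(139/17, 1187/325) = 8.176 servings → $15.13.
strawberries + chicken breast with both tight: 3.483 servings and 1.005 servings → $5.17.
The minimum over all feasible corners is $4.57.

$4.57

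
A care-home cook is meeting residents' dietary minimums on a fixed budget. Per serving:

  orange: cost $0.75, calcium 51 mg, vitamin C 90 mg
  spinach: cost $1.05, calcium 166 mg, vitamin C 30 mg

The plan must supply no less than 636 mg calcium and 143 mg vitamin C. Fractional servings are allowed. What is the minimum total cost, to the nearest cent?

$4.17

Two binding constraints pin down two serving amounts, so the optimal mix uses at most two foods. The candidates are each food alone (scaled to the tighter of calcium/vitamin C) and each pair with both constraints tight.
orange only: max(636/51, 143/90) = 12.47 servings → $9.35.
spinach only: max(636/166, 143/30) = 4.767 servings → $5.00.
orange + spinach with both tight: 0.3474 servings and 3.725 servings → $4.17.
Cheapest feasible corner: $4.17.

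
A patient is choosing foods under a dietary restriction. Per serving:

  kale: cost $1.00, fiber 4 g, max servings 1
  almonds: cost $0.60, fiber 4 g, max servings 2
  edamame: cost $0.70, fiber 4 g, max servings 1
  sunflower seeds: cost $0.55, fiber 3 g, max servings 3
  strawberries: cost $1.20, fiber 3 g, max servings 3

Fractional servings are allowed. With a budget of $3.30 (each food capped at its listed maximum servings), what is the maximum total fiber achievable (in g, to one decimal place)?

19.6 g

Fiber per dollar: almonds 6.667, edamame 5.714, sunflower seeds 5.455, kale 4, strawberries 2.5.
Take 2 servings of almonds: spends $1.20, +8.0 g fiber (running total 8.0 g).
Take 1 serving of edamame: spends $0.70, +4.0 g fiber (running total 12.0 g).
Take 2.545 servings of sunflower seeds: spends $1.40, +7.6 g fiber (running total 19.6 g).
Filling greedily by fiber-per-dollar is optimal for one linear limit, giving 19.6 g.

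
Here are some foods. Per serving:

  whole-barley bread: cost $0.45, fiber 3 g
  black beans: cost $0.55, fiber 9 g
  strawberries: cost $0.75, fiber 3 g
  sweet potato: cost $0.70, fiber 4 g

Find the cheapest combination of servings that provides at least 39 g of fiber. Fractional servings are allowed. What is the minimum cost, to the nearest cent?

Cost per g of fiber: black beans $0.0611, whole-barley bread $0.1500, sweet potato $0.1750, strawberries $0.2500.
With no serving limits, use only black beans: 39 g / 9 g = 4.333 servings × $0.55 = $2.38.

$2.38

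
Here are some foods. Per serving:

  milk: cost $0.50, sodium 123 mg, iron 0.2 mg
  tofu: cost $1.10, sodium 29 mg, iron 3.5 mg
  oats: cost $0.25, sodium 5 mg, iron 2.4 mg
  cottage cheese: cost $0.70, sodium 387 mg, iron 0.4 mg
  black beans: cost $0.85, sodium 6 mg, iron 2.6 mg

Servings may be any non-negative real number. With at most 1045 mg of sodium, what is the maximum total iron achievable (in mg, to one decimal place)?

Iron per mg sodium: oats 0.48, black beans 0.4333, tofu 0.1207, milk 0.001626, cottage cheese 0.001034.
With no serving limits, spend the whole sodium allowance on oats: 1045 mg / 5 mg × 2.4 mg = 501.6 mg.

501.6 mg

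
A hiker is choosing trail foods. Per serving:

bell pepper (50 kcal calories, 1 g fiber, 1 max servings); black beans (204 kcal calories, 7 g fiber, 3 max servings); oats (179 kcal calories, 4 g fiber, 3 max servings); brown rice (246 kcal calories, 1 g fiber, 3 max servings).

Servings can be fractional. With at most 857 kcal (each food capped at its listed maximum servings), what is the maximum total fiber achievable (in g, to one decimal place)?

26.5 g

Fiber per kcal: black beans 0.03431, oats 0.02235, bell pepper 0.02, brown rice 0.004065.
Take 3 servings of black beans: uses 612 kcal, +21.0 g fiber (running total 21.0 g).
Take 1.369 servings of oats: uses 245 kcal, +5.5 g fiber (running total 26.5 g).
Greedy by best ratio exhausts the calories allowance optimally: 26.5 g.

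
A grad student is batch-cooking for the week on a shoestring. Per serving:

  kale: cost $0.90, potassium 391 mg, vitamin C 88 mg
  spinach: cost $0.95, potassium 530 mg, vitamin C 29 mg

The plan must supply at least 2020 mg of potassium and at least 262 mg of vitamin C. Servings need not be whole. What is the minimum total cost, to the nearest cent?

$4.07

The cheapest plan sits at a corner of the feasible region — with two constraints it uses at most two foods.
kale only: max(2020/391, 262/88) = 5.166 servings → $4.65.
spinach only: max(2020/530, 262/29) = 9.034 servings → $8.58.
kale + spinach with both tight: 2.274 servings and 2.134 servings → $4.07.
So the least-cost plan costs $4.07.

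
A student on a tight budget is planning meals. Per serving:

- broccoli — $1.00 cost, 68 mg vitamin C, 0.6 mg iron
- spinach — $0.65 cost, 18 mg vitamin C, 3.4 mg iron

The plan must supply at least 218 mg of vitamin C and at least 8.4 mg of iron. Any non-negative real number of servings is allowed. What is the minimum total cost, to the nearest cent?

$3.98

Two binding constraints pin down two serving amounts, so the optimal mix uses at most two foods. The candidates are each food alone (scaled to the tighter of vitamin C/iron) and each pair with both constraints tight.
broccoli only: max(218/68, 8.4/0.6) = 14 servings → $14.00.
spinach only: max(218/18, 8.4/3.4) = 12.11 servings → $7.87.
broccoli + spinach with both tight: 2.677 servings and 1.998 servings → $3.98.
Cheapest feasible corner: $3.98.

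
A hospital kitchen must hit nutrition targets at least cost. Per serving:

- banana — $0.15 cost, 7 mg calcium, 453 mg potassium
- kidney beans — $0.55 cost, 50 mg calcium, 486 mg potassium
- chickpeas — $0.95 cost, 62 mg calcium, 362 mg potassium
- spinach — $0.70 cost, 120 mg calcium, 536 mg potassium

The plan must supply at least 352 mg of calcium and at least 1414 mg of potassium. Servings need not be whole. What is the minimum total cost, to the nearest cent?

$2.05

The cheapest plan sits at a corner of the feasible region — with two constraints it uses at most two foods.
banana only: max(352/7, 1414/453) = 50.29 servings → $7.54.
kidney beans only: max(352/50, 1414/486) = 7.04 servings → $3.87.
chickpeas only: max(352/62, 1414/362) = 5.677 servings → $5.39.
spinach only: max(352/120, 1414/536) = 2.933 servings → $2.05.
banana + kidney beans: intersection lies outside the first quadrant.
banana + chickpeas: the both-tight solution has a negative serving — not a feasible corner.
banana + spinach with both targets exact would need a negative amount; discard.
kidney beans + chickpeas with both targets exact would need a negative amount; discard.
kidney beans + spinach: intersection lies outside the first quadrant.
chickpeas + spinach with both targets exact would need a negative amount; discard.
The minimum over all feasible corners is $2.05.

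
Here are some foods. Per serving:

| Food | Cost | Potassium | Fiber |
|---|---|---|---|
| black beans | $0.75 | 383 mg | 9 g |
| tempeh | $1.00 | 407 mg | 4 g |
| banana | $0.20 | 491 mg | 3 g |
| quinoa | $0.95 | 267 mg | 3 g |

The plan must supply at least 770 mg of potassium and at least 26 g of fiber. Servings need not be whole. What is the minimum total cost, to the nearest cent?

A basic optimal solution has at most two foods positive. Try each food alone and each pair with both targets met exactly.
black beans only: max(770/383, 26/9) = 2.889 servings → $2.17.
tempeh only: max(770/407, 26/4) = 6.5 servings → $6.50.
banana only: max(770/491, 26/3) = 8.667 servings → $1.73.
quinoa only: max(770/267, 26/3) = 8.667 servings → $8.23.
black beans + tempeh: intersection lies outside the first quadrant.
black beans + banana: intersection lies outside the first quadrant.
black beans + quinoa: the both-tight solution has a negative serving — not a feasible corner.
tempeh + banana: intersection lies outside the first quadrant.
tempeh + quinoa: the both-tight solution has a negative serving — not a feasible corner.
banana + quinoa: the both-tight solution has a negative serving — not a feasible corner.
The minimum over all feasible corners is $1.73.

$1.73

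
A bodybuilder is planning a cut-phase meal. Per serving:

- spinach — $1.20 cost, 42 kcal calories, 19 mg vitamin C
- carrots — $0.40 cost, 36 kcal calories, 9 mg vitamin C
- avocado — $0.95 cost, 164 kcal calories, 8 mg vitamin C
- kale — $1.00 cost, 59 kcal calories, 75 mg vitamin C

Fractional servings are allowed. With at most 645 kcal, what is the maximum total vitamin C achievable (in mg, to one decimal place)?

Vitamin C per kcal: kale 1.271, spinach 0.4524, carrots 0.25, avocado 0.04878.
With no serving limits, spend the whole calories allowance on kale: 645 kcal / 59 kcal × 75 mg = 819.9 mg.

819.9 mg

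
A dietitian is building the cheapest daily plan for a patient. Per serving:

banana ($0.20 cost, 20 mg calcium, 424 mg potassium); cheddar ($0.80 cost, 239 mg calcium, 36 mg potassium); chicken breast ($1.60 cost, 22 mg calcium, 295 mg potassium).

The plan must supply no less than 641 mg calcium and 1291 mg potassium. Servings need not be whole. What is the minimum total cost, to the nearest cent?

Check every corner: each single food scaled to meet both minima, and each pair solved so both constraints bind.
banana only: max(641/20, 1291/424) = 32.05 servings → $6.41.
cheddar only: max(641/239, 1291/36) = 35.86 servings → $28.69.
chicken breast only: max(641/22, 1291/295) = 29.14 servings → $46.62.
banana + cheddar with both tight: 2.837 servings and 2.445 servings → $2.52.
banana + chicken breast: intersection lies outside the first quadrant.
cheddar + chicken breast with both tight: 2.305 servings and 4.095 servings → $8.40.
Cheapest feasible corner: $2.52.

$2.52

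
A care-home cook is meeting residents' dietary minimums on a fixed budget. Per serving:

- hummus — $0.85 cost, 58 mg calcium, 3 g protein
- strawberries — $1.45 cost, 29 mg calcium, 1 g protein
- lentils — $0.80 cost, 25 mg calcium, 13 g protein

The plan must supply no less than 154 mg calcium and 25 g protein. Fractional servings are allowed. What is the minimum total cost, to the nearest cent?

The cheapest plan sits at a corner of the feasible region — with two constraints it uses at most two foods.
hummus only: max(154/58, 25/3) = 8.333 servings → $7.08.
strawberries only: max(154/29, 25/1) = 25 servings → $36.25.
lentils only: max(154/25, 25/13) = 6.16 servings → $4.93.
hummus + strawberries with both targets exact would need a negative amount; discard.
hummus + lentils with both tight: 2.028 servings and 1.455 servings → $2.89.
strawberries + lentils with both tight: 3.912 servings and 1.622 servings → $6.97.
Cheapest feasible corner: $2.89.

$2.89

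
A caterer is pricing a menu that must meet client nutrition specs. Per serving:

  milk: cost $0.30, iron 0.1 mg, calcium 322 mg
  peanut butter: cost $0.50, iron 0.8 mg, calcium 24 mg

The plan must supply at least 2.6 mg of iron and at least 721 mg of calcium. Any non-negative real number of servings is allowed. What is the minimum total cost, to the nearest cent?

$2.10

Minimising a linear cost over {iron ≥ 2.6, calcium ≥ 721, servings ≥ 0} — the optimum is at a vertex, using one or two foods.
milk only: max(2.6/0.1, 721/322) = 26 servings → $7.80.
peanut butter only: max(2.6/0.8, 721/24) = 30.04 servings → $15.02.
milk + peanut butter with both tight: 2.016 servings and 2.998 servings → $2.10.
So the least-cost plan costs $2.10.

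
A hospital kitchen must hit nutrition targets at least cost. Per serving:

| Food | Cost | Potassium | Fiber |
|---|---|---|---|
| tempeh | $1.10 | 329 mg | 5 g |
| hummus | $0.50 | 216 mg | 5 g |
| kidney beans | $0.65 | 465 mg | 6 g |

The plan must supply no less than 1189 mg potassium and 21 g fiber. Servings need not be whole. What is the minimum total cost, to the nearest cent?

A basic optimal solution has at most two foods positive. Try each food alone and each pair with both targets met exactly.
tempeh only: max(1189/329, 21/5) = 4.2 servings → $4.62.
hummus only: max(1189/216, 21/5) = 5.505 servings → $2.75.
kidney beans only: max(1189/465, 21/6) = 3.5 servings → $2.27.
tempeh + hummus with both tight: 2.494 servings and 1.706 servings → $3.60.
tempeh + kidney beans with both targets exact would need a negative amount; discard.
hummus + kidney beans with both tight: 2.557 servings and 1.369 servings → $2.17.
The minimum over all feasible corners is $2.17.

$2.17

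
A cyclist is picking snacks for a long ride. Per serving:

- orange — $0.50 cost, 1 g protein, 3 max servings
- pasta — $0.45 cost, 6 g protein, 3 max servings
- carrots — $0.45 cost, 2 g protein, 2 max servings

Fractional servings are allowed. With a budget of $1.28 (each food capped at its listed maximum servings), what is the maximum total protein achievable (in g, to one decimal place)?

Protein per dollar: pasta 13.33, carrots 4.444, orange 2.
Take 2.844 servings of pasta: spends $1.28, +17.1 g protein (running total 17.1 g).
Greedy by best ratio exhausts the cost allowance optimally: 17.1 g.

17.1 g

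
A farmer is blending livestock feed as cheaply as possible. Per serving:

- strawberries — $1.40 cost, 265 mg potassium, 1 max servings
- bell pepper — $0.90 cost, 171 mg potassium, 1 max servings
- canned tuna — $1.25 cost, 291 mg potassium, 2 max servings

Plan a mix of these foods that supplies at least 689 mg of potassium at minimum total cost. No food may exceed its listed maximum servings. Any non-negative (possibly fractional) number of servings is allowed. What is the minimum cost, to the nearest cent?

$3.06

Cost per mg of potassium: canned tuna $0.0043, bell pepper $0.0053, strawberries $0.0053.
Take 2 servings of canned tuna: +582.0 mg potassium for $2.50 (total $2.50, still need 107.0 mg).
Take 0.6257 servings of bell pepper: +107.0 mg potassium for $0.56 (total $3.06, still need 0.0 mg).
Greedy by cheapest-per-mg is optimal for a single linear constraint, so the minimum cost is $3.06.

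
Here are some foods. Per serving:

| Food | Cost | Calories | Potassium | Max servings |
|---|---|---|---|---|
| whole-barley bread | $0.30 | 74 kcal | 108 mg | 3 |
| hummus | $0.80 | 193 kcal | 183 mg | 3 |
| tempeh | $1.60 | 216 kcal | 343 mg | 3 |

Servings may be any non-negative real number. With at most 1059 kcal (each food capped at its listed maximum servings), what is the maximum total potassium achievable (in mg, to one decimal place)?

1532.2 mg

Potassium per kcal: tempeh 1.588, whole-barley bread 1.459, hummus 0.9482.
Take 3 servings of tempeh: uses 648 kcal, +1029.0 mg potassium (running total 1029.0 mg).
Take 3 servings of whole-barley bread: uses 222 kcal, +324.0 mg potassium (running total 1353.0 mg).
Take 0.9793 servings of hummus: uses 189 kcal, +179.2 mg potassium (running total 1532.2 mg).
Filling greedily by potassium-per-kcal is optimal for one linear limit, giving 1532.2 mg.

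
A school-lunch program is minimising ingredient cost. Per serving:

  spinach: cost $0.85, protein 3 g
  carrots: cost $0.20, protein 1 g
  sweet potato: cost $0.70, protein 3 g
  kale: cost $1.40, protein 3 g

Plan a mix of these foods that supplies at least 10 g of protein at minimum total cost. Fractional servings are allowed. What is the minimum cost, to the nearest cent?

$2.00

Cost per g of protein: carrots $0.2000, sweet potato $0.2333, spinach $0.2833, kale $0.4667.
With no serving limits, use only carrots: 10 g / 1 g = 10 servings × $0.20 = $2.00.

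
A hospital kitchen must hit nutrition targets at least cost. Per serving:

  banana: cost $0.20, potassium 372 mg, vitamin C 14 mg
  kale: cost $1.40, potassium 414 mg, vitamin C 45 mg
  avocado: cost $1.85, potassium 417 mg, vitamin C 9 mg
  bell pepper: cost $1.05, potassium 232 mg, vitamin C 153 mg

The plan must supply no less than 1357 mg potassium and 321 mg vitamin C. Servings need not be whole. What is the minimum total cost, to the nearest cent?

$2.46

Compare the cost at each extreme point of the feasible region.
banana only: max(1357/372, 321/14) = 22.93 servings → $4.59.
kale only: max(1357/414, 321/45) = 7.133 servings → $9.99.
avocado only: max(1357/417, 321/9) = 35.67 servings → $65.98.
bell pepper only: max(1357/232, 321/153) = 5.849 servings → $6.14.
banana + kale: intersection lies outside the first quadrant.
banana + avocado with both targets exact would need a negative amount; discard.
banana + bell pepper with both tight: 2.481 servings and 1.871 servings → $2.46.
kale + avocado: the both-tight solution has a negative serving — not a feasible corner.
kale + bell pepper with both tight: 2.517 servings and 1.358 servings → $4.95.
avocado + bell pepper with both tight: 2.158 servings and 1.971 servings → $6.06.
Cheapest feasible corner: $2.46.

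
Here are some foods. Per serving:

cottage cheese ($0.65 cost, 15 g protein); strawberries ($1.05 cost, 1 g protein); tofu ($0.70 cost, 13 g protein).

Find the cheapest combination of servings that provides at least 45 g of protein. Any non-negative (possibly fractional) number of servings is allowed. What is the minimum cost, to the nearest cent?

Cost per g of protein: cottage cheese $0.0433, tofu $0.0538, strawberries $1.0500.
With no serving limits, use only cottage cheese: 45 g / 15 g = 3 servings × $0.65 = $1.95.

$1.95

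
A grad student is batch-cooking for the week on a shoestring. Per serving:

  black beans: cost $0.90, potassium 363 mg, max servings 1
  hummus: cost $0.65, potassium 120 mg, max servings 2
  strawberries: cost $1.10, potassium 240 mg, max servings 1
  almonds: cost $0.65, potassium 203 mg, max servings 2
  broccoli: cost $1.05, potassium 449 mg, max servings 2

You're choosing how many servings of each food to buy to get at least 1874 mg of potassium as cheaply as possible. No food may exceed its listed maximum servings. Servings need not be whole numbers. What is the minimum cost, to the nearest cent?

Cost per mg of potassium: broccoli $0.0023, black beans $0.0025, almonds $0.0032, strawberries $0.0046, hummus $0.0054.
Take 2 servings of broccoli: +898.0 mg potassium for $2.10 (total $2.10, still need 976.0 mg).
Take 1 serving of black beans: +363.0 mg potassium for $0.90 (total $3.00, still need 613.0 mg).
Take 2 servings of almonds: +406.0 mg potassium for $1.30 (total $4.30, still need 207.0 mg).
Take 0.8625 servings of strawberries: +207.0 mg potassium for $0.95 (total $5.25, still need 0.0 mg).
Filling from the cheapest source first is optimal under one linear minimum: $5.25.

$5.25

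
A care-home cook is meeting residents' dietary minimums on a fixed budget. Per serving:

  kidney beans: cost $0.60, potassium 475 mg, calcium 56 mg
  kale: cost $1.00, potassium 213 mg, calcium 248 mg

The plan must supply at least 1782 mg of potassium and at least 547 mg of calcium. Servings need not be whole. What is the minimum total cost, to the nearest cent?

Two binding constraints pin down two serving amounts, so the optimal mix uses at most two foods. The candidates are each food alone (scaled to the tighter of potassium/calcium) and each pair with both constraints tight.
kidney beans only: max(1782/475, 547/56) = 9.768 servings → $5.86.
kale only: max(1782/213, 547/248) = 8.366 servings → $8.37.
kidney beans + kale with both tight: 3.074 servings and 1.512 servings → $3.36.
So the least-cost plan costs $3.36.

$3.36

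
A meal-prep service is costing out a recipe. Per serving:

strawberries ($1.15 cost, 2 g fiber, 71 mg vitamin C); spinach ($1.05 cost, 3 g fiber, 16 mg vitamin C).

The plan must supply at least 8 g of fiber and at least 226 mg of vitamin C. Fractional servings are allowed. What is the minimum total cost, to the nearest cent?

An LP optimum is at a vertex; with two nutrient constraints at most two foods are used. Check each candidate.
strawberries only: max(8/2, 226/71) = 4 servings → $4.60.
spinach only: max(8/3, 226/16) = 14.12 servings → $14.83.
strawberries + spinach with both tight: 3.039 servings and 0.6409 servings → $4.17.
The minimum over all feasible corners is $4.17.

$4.17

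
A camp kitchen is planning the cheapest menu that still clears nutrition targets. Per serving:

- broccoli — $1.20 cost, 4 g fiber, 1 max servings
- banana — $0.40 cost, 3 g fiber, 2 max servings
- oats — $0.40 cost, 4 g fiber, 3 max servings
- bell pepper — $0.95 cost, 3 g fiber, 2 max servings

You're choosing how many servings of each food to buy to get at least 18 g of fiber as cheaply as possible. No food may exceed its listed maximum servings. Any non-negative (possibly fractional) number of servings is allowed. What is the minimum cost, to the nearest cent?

Cost per g of fiber: oats $0.1000, banana $0.1333, broccoli $0.3000, bell pepper $0.3167.
Take 3 servings of oats: +12.0 g fiber for $1.20 (total $1.20, still need 6.0 g).
Take 2 servings of banana: +6.0 g fiber for $0.80 (total $2.00, still need 0.0 g).
Filling from the cheapest source first is optimal under one linear minimum: $2.00.

$2.00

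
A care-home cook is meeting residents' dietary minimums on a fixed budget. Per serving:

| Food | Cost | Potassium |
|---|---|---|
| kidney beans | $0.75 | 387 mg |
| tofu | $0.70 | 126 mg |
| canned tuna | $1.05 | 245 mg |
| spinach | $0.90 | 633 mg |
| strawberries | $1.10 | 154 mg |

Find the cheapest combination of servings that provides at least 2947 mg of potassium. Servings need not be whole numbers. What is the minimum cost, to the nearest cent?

Cost per mg of potassium: spinach $0.0014, kidney beans $0.0019, canned tuna $0.0043, tofu $0.0056, strawberries $0.0071.
With no serving limits, use only spinach: 2947 mg / 633 mg = 4.656 servings × $0.90 = $4.19.

$4.19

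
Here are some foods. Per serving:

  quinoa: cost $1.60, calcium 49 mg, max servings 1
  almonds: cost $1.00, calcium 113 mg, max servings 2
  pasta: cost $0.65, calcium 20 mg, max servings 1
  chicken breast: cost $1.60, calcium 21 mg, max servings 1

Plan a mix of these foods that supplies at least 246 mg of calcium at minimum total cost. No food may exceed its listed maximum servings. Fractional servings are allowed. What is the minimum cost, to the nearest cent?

$2.65

Cost per mg of calcium: almonds $0.0088, pasta $0.0325, quinoa $0.0327, chicken breast $0.0762.
Take 2 servings of almonds: +226.0 mg calcium for $2.00 (total $2.00, still need 20.0 mg).
Take 1 serving of pasta: +20.0 mg calcium for $0.65 (total $2.65, still need 0.0 mg).
Filling from the cheapest source first is optimal under one linear minimum: $2.65.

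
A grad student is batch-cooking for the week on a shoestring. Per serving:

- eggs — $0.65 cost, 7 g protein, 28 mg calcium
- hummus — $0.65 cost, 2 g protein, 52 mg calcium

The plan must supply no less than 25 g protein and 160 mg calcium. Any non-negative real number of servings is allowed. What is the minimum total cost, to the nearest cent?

$2.95

This is a tiny linear program; its minimum lies at a vertex of the feasible set. List the vertices and price them.
eggs only: max(25/7, 160/28) = 5.714 servings → $3.71.
hummus only: max(25/2, 160/52) = 12.5 servings → $8.12.
eggs + hummus with both tight: 3.182 servings and 1.364 servings → $2.95.
So the least-cost plan costs $2.95.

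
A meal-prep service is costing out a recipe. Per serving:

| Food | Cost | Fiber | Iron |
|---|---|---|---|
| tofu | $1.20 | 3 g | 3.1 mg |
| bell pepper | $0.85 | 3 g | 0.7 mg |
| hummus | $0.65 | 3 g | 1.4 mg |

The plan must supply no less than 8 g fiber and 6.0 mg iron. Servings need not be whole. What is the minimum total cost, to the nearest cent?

tofu only: max(8/3, 6.0/3.1) = 2.667 servings → $3.20.
bell pepper only: max(8/3, 6.0/0.7) = 8.571 servings → $7.29.
hummus only: max(8/3, 6.0/1.4) = 4.286 servings → $2.79.
tofu + bell pepper with both tight: 1.722 servings and 0.9444 servings → $2.87.
tofu + hummus with both tight: 1.333 servings and 1.333 servings → $2.47.
bell pepper + hummus: the both-tight solution has a negative serving — not a feasible corner.
So the least-cost plan costs $2.47.

$2.47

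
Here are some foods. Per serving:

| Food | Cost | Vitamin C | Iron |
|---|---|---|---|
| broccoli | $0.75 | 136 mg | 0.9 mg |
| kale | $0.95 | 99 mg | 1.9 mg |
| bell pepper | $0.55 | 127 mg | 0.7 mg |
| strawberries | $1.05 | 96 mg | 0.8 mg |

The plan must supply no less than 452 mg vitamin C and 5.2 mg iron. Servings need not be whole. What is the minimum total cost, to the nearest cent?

$3.00

At the optimum either one food covers both requirements or two foods hit both targets exactly; no other combination can be cheaper.
broccoli only: max(452/136, 5.2/0.9) = 5.778 servings → $4.33.
kale only: max(452/99, 5.2/1.9) = 4.566 servings → $4.34.
bell pepper only: max(452/127, 5.2/0.7) = 7.429 servings → $4.09.
strawberries only: max(452/96, 5.2/0.8) = 6.5 servings → $6.83.
broccoli + kale with both tight: 2.032 servings and 1.774 servings → $3.21.
broccoli + bell pepper: the both-tight solution has a negative serving — not a feasible corner.
broccoli + strawberries: intersection lies outside the first quadrant.
kale + bell pepper with both tight: 2 servings and 2 servings → $3.00.
kale + strawberries with both tight: 1.333 servings and 3.333 servings → $4.77.
bell pepper + strawberries: the both-tight solution has a negative serving — not a feasible corner.
The minimum over all feasible corners is $3.00.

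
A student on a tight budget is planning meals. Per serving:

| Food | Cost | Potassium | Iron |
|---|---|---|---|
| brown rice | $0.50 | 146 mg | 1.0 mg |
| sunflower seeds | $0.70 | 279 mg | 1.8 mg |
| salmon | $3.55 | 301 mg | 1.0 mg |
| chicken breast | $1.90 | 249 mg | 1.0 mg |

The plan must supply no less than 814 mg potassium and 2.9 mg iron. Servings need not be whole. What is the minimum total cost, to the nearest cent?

$2.04

brown rice only: max(814/146, 2.9/1.0) = 5.575 servings → $2.79.
sunflower seeds only: max(814/279, 2.9/1.8) = 2.918 servings → $2.04.
salmon only: max(814/301, 2.9/1.0) = 2.9 servings → $10.29.
chicken breast only: max(814/249, 2.9/1.0) = 3.269 servings → $6.21.
brown rice + sunflower seeds: the both-tight solution has a negative serving — not a feasible corner.
brown rice + salmon with both tight: 0.38 servings and 2.52 servings → $9.14.
brown rice + chicken breast with both targets exact would need a negative amount; discard.
sunflower seeds + salmon with both tight: 0.2241 servings and 2.497 servings → $9.02.
sunflower seeds + chicken breast: the both-tight solution has a negative serving — not a feasible corner.
salmon + chicken breast with both tight: 1.767 servings and 1.133 servings → $8.43.
The minimum over all feasible corners is $2.04.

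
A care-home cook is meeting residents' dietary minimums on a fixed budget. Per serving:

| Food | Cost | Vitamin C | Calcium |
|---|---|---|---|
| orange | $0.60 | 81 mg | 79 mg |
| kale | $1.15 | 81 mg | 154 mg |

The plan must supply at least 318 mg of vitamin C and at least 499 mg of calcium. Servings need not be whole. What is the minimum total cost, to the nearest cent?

$3.74

A basic optimal solution has at most two foods positive. Try each food alone and each pair with both targets met exactly.
orange only: max(318/81, 499/79) = 6.316 servings → $3.79.
kale only: max(318/81, 499/154) = 3.926 servings → $4.51.
orange + kale with both tight: 1.408 servings and 2.518 servings → $3.74.
Cheapest feasible corner: $3.74.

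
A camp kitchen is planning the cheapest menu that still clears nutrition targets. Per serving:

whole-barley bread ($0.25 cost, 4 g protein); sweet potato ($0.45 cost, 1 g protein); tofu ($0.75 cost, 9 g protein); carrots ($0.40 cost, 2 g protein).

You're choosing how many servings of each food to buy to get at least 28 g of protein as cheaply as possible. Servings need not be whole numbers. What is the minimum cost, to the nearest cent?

Cost per g of protein: whole-barley bread $0.0625, tofu $0.0833, carrots $0.2000, sweet potato $0.4500.
With no serving limits, use only whole-barley bread: 28 g / 4 g = 7 servings × $0.25 = $1.75.

$1.75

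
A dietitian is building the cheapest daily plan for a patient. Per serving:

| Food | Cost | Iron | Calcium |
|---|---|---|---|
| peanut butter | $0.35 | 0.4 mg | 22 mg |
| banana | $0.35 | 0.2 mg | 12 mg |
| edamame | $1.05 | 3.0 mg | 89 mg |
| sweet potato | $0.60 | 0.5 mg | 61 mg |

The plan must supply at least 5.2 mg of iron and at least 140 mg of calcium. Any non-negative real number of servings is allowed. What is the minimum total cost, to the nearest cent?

$1.82

Compare the cost at each extreme point of the feasible region.
peanut butter only: max(5.2/0.4, 140/22) = 13 servings → $4.55.
banana only: max(5.2/0.2, 140/12) = 26 servings → $9.10.
edamame only: max(5.2/3.0, 140/89) = 1.733 servings → $1.82.
sweet potato only: max(5.2/0.5, 140/61) = 10.4 servings → $6.24.
peanut butter + banana: intersection lies outside the first quadrant.
peanut butter + edamame: intersection lies outside the first quadrant.
peanut butter + sweet potato with both targets exact would need a negative amount; discard.
banana + edamame: the both-tight solution has a negative serving — not a feasible corner.
banana + sweet potato: the both-tight solution has a negative serving — not a feasible corner.
edamame + sweet potato with both targets exact would need a negative amount; discard.
So the least-cost plan costs $1.82.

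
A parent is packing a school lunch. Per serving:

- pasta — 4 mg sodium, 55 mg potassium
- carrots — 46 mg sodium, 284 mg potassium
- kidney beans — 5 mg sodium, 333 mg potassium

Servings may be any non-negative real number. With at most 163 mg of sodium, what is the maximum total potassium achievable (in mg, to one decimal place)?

10855.8 mg

Potassium per mg sodium: kidney beans 66.6, pasta 13.75, carrots 6.174.
With no serving limits, spend the whole sodium allowance on kidney beans: 163 mg / 5 mg × 333 mg = 10855.8 mg.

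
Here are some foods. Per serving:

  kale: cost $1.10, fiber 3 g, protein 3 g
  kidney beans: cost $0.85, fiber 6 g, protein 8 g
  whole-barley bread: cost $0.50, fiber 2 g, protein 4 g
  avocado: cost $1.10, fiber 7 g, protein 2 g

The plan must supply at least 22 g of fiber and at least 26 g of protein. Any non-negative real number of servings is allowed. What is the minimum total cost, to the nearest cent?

Two binding constraints pin down two serving amounts, so the optimal mix uses at most two foods. The candidates are each food alone (scaled to the tighter of fiber/protein) and each pair with both constraints tight.
kale only: max(22/3, 26/3) = 8.667 servings → $9.53.
kidney beans only: max(22/6, 26/8) = 3.667 servings → $3.12.
whole-barley bread only: max(22/2, 26/4) = 11 servings → $5.50.
avocado only: max(22/7, 26/2) = 13 servings → $14.30.
kale + kidney beans with both tight: 3.333 servings and 2 servings → $5.37.
kale + whole-barley bread with both tight: 6 servings and 2 servings → $7.60.
kale + avocado: the both-tight solution has a negative serving — not a feasible corner.
kidney beans + whole-barley bread with both targets exact would need a negative amount; discard.
kidney beans + avocado with both tight: 3.136 servings and 0.4545 servings → $3.17.
whole-barley bread + avocado with both tight: 5.75 servings and 1.5 servings → $4.53.
So the least-cost plan costs $3.12.

$3.12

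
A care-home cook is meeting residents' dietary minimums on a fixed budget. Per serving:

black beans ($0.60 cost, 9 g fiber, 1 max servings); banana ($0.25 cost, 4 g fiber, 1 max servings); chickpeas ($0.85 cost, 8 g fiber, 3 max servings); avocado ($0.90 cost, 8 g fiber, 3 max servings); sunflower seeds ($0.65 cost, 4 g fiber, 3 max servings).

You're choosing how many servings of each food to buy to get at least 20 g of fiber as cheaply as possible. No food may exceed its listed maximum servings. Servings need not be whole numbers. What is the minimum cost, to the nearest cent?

$1.59

Cost per g of fiber: banana $0.0625, black beans $0.0667, chickpeas $0.1062, avocado $0.1125, sunflower seeds $0.1625.
Take 1 serving of banana: +4.0 g fiber for $0.25 (total $0.25, still need 16.0 g).
Take 1 serving of black beans: +9.0 g fiber for $0.60 (total $0.85, still need 7.0 g).
Take 0.875 servings of chickpeas: +7.0 g fiber for $0.74 (total $1.59, still need 0.0 g).
Greedy by cheapest-per-g is optimal for a single linear constraint, so the minimum cost is $1.59.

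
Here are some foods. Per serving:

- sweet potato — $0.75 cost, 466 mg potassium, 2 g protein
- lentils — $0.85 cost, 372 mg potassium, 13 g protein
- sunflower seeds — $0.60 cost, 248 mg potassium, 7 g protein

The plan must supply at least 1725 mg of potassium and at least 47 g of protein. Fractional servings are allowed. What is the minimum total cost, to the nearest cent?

$3.65

For a min-cost LP with two ≥-constraints, a basic feasible solution has at most two positive variables.
sweet potato only: max(1725/466, 47/2) = 23.5 servings → $17.62.
lentils only: max(1725/372, 47/13) = 4.637 servings → $3.94.
sunflower seeds only: max(1725/248, 47/7) = 6.956 servings → $4.17.
sweet potato + lentils with both tight: 0.9298 servings and 3.472 servings → $3.65.
sweet potato + sunflower seeds with both tight: 0.1515 servings and 6.671 servings → $4.12.
lentils + sunflower seeds: the both-tight solution has a negative serving — not a feasible corner.
Cheapest feasible corner: $3.65.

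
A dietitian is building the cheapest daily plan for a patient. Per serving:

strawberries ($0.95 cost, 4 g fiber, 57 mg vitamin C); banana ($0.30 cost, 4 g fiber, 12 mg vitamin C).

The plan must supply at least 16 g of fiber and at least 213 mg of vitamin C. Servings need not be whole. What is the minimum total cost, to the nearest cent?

The cheapest plan sits at a corner of the feasible region — with two constraints it uses at most two foods.
strawberries only: max(16/4, 213/57) = 4 servings → $3.80.
banana only: max(16/4, 213/12) = 17.75 servings → $5.33.
strawberries + banana with both tight: 3.667 servings and 0.3333 servings → $3.58.
Cheapest feasible corner: $3.58.

$3.58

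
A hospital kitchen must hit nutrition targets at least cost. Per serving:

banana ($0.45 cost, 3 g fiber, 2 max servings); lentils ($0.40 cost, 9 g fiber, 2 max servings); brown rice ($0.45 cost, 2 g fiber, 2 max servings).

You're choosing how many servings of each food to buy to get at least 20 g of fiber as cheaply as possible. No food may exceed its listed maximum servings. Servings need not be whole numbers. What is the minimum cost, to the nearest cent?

Cost per g of fiber: lentils $0.0444, banana $0.1500, brown rice $0.2250.
Take 2 servings of lentils: +18.0 g fiber for $0.80 (total $0.80, still need 2.0 g).
Take 0.6667 servings of banana: +2.0 g fiber for $0.30 (total $1.10, still need 0.0 g).
Greedy by cheapest-per-g is optimal for a single linear constraint, so the minimum cost is $1.10.

$1.10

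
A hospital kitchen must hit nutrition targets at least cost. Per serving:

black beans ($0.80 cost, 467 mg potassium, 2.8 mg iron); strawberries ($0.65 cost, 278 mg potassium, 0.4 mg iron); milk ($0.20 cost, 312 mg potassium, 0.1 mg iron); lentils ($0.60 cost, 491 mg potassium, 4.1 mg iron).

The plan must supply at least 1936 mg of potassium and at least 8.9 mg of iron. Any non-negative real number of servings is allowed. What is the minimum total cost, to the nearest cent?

$1.84

At the optimum either one food covers both requirements or two foods hit both targets exactly; no other combination can be cheaper.
black beans only: max(1936/467, 8.9/2.8) = 4.146 servings → $3.32.
strawberries only: max(1936/278, 8.9/0.4) = 22.25 servings → $14.46.
milk only: max(1936/312, 8.9/0.1) = 89 servings → $17.80.
lentils only: max(1936/491, 8.9/4.1) = 3.943 servings → $2.37.
black beans + strawberries with both tight: 2.873 servings and 2.137 servings → $3.69.
black beans + milk with both tight: 3.124 servings and 1.529 servings → $2.81.
black beans + lentils: intersection lies outside the first quadrant.
strawberries + milk: the both-tight solution has a negative serving — not a feasible corner.
strawberries + lentils with both tight: 3.782 servings and 1.802 servings → $3.54.
milk + lentils with both tight: 2.9 servings and 2.1 servings → $1.84.
Cheapest feasible corner: $1.84.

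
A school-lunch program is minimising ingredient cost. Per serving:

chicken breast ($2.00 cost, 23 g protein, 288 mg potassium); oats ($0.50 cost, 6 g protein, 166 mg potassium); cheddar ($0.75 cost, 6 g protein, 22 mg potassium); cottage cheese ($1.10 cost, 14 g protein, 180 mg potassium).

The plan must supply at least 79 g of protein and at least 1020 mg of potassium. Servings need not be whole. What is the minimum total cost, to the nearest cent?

At the optimum either one food covers both requirements or two foods hit both targets exactly; no other combination can be cheaper.
chicken breast only: max(79/23, 1020/288) = 3.542 servings → $7.08.
oats only: max(79/6, 1020/166) = 13.17 servings → $6.58.
cheddar only: max(79/6, 1020/22) = 46.36 servings → $34.77.
cottage cheese only: max(79/14, 1020/180) = 5.667 servings → $6.23.
chicken breast + oats with both tight: 3.346 servings and 0.3388 servings → $6.86.
chicken breast + cheddar: the both-tight solution has a negative serving — not a feasible corner.
chicken breast + cottage cheese: intersection lies outside the first quadrant.
oats + cheddar with both tight: 5.072 servings and 8.095 servings → $8.61.
oats + cottage cheese with both tight: 0.04823 servings and 5.622 servings → $6.21.
cheddar + cottage cheese with both targets exact would need a negative amount; discard.
So the least-cost plan costs $6.21.

$6.21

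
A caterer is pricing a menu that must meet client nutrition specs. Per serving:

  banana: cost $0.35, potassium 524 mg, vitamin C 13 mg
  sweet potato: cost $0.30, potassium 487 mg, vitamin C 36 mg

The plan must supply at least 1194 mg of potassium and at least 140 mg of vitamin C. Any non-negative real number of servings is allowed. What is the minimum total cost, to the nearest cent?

$1.17

At the optimum either one food covers both requirements or two foods hit both targets exactly; no other combination can be cheaper.
banana only: max(1194/524, 140/13) = 10.77 servings → $3.77.
sweet potato only: max(1194/487, 140/36) = 3.889 servings → $1.17.
banana + sweet potato with both targets exact would need a negative amount; discard.
Cheapest feasible corner: $1.17.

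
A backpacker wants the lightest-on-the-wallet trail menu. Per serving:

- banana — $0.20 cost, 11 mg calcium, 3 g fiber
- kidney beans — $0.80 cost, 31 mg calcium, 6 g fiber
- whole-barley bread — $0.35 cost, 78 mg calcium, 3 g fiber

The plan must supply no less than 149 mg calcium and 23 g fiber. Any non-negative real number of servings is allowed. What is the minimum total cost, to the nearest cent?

The cheapest plan sits at a corner of the feasible region — with two constraints it uses at most two foods.
banana only: max(149/11, 23/3) = 13.55 servings → $2.71.
kidney beans only: max(149/31, 23/6) = 4.806 servings → $3.85.
whole-barley bread only: max(149/78, 23/3) = 7.667 servings → $2.68.
banana + kidney beans with both targets exact would need a negative amount; discard.
banana + whole-barley bread with both tight: 6.701 servings and 0.9652 servings → $1.68.
kidney beans + whole-barley bread with both tight: 3.592 servings and 0.4827 servings → $3.04.
The minimum over all feasible corners is $1.68.

$1.68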